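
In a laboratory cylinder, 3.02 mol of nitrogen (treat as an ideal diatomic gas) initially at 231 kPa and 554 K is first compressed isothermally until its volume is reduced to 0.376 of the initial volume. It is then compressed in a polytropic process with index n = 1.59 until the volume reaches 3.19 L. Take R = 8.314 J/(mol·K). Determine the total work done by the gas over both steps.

-65000 J

V₁ = nRT₁/P₁ = 3.02×8.314×554/231 = 60.2 L.
Step 1 — Isothermal: T stays 554 K; PV = const ⇒ V₂ = 22.6 L, P₂ = 614 kPa.
ΔU = 0 (ideal gas, T constant).
W = nRT ln(V₂/V₁) = 3.02×8.314×554×ln(0.376) = -13600 J.
Q = ΔU + W = -13600 J.
State after step 1: P = 614 kPa, V = 22.6 L, T = 554 K.
Step 2 — Polytropic n=1.59: T₂ = T₁(V₁/V₂)^(n−1) = 554×(7.10)^0.59 = 1760 K; P₂ = P₁(V₁/V₂)^n = 13900 kPa.
W = (P₁V₁−P₂V₂)/(n−1) = (614×22.6−13900×3.19)/0.59 = -51300 J.
ΔU = nCvΔT = 3.02×20.8×(1760−554) = 75700 J.
Q = ΔU + W = 24400 J.
Net over both steps: W = -65000 J, Q = 10800 J, ΔU = 75700 J.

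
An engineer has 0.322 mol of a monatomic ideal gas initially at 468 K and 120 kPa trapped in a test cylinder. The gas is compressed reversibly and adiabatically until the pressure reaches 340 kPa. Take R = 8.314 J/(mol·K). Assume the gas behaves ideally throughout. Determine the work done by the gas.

V₁ = nRT₁/P₁ = 0.322×8.314×468/120 = 10.4 L.
Adiabatic: T₂/T₁ = (P₂/P₁)^((γ−1)/γ) ⇒ T₂ = 468×(2.83)^0.400 = 710 K; V₂ = 5.59 L.
ΔU = nCvΔT = 0.322×12.5×(710−468) = 971 J.
Q = 0 for an adiabatic process, so W = −ΔU = -971 J.

-971 J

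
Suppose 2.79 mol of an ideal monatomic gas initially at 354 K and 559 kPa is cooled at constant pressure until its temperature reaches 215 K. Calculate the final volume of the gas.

V₁ = nRT₁/P₁ = 2.79×8.314×354/559 = 14.7 L.
Isobaric: P stays 559 kPa; V/T = const ⇒ T₂ = 215 K, V₂ = 8.92 L.

8.92 L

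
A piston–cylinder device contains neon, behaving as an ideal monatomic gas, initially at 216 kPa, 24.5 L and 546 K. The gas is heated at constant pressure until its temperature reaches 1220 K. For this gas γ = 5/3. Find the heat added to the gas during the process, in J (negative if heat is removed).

16300 J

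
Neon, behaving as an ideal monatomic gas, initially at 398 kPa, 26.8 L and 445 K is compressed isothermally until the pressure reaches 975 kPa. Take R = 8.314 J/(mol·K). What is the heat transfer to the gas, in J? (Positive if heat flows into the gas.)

-9560 J

n = P₁V₁/(RT₁) = 398×26.8/(8.314×445) = 2.88 mol.
Isothermal: T stays 445 K; PV = const ⇒ V₂ = 10.9 L, P₂ = 975 kPa.
ΔU = 0 (ideal gas, T constant).
W = nRT ln(V₂/V₁) = 2.88×8.314×445×ln(0.408) = -9560 J.
Q = ΔU + W = -9560 J.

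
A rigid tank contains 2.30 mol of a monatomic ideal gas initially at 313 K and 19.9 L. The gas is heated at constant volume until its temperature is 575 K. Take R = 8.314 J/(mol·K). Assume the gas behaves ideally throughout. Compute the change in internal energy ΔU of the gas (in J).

P₁ = nRT₁/V₁ = 2.30×8.314×313/19.9 = 301 kPa.
Isochoric: V stays 19.9 L; P/T = const ⇒ T₂ = 575 K, P₂ = 553 kPa.
For an ideal gas ΔU = nCvΔT with Cv = (3/2)R = 12.5 J/(mol·K).
ΔU = 2.30×12.5×(575−313) = 7520 J.

7520 J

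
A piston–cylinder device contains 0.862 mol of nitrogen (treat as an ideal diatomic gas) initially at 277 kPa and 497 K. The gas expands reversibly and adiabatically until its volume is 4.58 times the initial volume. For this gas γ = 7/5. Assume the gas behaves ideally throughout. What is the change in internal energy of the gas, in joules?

-4060 J

V₁ = nRT₁/P₁ = 0.862×8.314×497/277 = 12.9 L.
Adiabatic: TV^(γ−1) = const ⇒ T₂ = 497×(0.218)^0.400 = 270 K; PV^γ = const ⇒ P₂ = 32.9 kPa.
For an ideal gas ΔU = nCvΔT with Cv = (5/2)R = 20.8 J/(mol·K).
ΔU = 0.862×20.8×(270−497) = -4060 J.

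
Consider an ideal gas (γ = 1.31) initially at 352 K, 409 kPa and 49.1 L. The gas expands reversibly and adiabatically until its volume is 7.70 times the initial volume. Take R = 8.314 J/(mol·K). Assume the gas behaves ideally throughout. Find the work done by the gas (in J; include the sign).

30400 J

n = P₁V₁/(RT₁) = 409×49.1/(8.314×352) = 6.86 mol.
Adiabatic: TV^(γ−1) = const ⇒ T₂ = 352×(0.130)^0.310 = 187 K; PV^γ = const ⇒ P₂ = 28.2 kPa.
ΔU = nCvΔT = 6.86×26.8×(187−352) = -30400 J.
Q = 0 for an adiabatic process, so W = −ΔU = 30400 J.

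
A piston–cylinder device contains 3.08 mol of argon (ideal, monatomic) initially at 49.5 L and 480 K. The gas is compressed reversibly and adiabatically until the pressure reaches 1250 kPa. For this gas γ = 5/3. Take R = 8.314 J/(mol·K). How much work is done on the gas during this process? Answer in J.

P₁ = nRT₁/V₁ = 3.08×8.314×480/49.5 = 248 kPa.
Adiabatic: T₂/T₁ = (P₂/P₁)^((γ−1)/γ) ⇒ T₂ = 480×(5.03)^0.400 = 916 K; V₂ = 18.8 L.
ΔU = nCvΔT = 3.08×12.5×(916−480) = 16800 J.
Q = 0 for an adiabatic process, so W = −ΔU = -16800 J.
Work done on the gas = −W_by = 16800 J.

16800 J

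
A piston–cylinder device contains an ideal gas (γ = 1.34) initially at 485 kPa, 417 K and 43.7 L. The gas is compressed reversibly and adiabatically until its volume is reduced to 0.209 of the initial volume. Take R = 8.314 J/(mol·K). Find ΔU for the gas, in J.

n = P₁V₁/(RT₁) = 485×43.7/(8.314×417) = 6.11 mol.
Adiabatic: TV^(γ−1) = const ⇒ T₂ = 417×(4.78)^0.340 = 710 K; PV^γ = const ⇒ P₂ = 3950 kPa.
For an ideal gas ΔU = nCvΔT with Cv = R/(γ−1) = 24.5 J/(mol·K).
ΔU = 6.11×24.5×(710−417) = 43800 J.

43800 J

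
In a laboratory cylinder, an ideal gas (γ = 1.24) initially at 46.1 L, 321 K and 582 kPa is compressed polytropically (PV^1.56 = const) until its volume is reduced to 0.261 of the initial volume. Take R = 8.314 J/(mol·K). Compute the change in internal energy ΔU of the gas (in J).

125000 J

n = P₁V₁/(RT₁) = 582×46.1/(8.314×321) = 10.1 mol.
Polytropic n=1.56: T₂ = T₁(V₁/V₂)^(n−1) = 321×(3.83)^0.56 = 681 K; P₂ = P₁(V₁/V₂)^n = 4730 kPa.
For an ideal gas ΔU = nCvΔT with Cv = R/(γ−1) = 34.6 J/(mol·K).
ΔU = 10.1×34.6×(681−321) = 125000 J.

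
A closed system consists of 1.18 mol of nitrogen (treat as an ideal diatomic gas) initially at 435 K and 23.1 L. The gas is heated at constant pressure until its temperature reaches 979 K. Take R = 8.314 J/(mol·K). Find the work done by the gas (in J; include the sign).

5340 J

P₁ = nRT₁/V₁ = 1.18×8.314×435/23.1 = 185 kPa.
Isobaric: P stays 185 kPa; V/T = const ⇒ T₂ = 979 K, V₂ = 52.0 L.
W = PΔV = 185×(52.0−23.1) kPa·L = 5340 J.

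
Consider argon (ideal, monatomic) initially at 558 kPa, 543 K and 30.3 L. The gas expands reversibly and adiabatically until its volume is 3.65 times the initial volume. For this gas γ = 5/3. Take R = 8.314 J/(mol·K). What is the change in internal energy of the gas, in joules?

-14700 J

n = P₁V₁/(RT₁) = 558×30.3/(8.314×543) = 3.75 mol.
Adiabatic: TV^(γ−1) = const ⇒ T₂ = 543×(0.274)^0.667 = 229 K; PV^γ = const ⇒ P₂ = 64.5 kPa.
For an ideal gas ΔU = nCvΔT with Cv = (3/2)R = 12.5 J/(mol·K).
ΔU = 3.75×12.5×(229−543) = -14700 J.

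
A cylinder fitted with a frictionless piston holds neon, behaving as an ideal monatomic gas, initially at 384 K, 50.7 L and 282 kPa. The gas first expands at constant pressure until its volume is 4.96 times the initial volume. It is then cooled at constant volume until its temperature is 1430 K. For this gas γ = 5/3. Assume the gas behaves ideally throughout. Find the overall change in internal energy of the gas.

58400 J

n = P₁V₁/(RT₁) = 282×50.7/(8.314×384) = 4.48 mol.
Step 1 — Isobaric: P stays 282 kPa; V/T = const ⇒ T₂ = 1900 K, V₂ = 251 L.
W = PΔV = 282×(251−50.7) kPa·L = 56600 J.
ΔU = nCvΔT = 4.48×12.5×(1900−384) = 84900 J.
Q = ΔU + W = nCpΔT = 142000 J.
State after step 1: P = 282 kPa, V = 251 L, T = 1900 K.
Step 2 — Isochoric: V stays 251 L; P/T = const ⇒ T₂ = 1430 K, P₂ = 212 kPa.
W = 0 (no volume change).
ΔU = nCvΔT = 4.48×12.5×(1430−1900) = -26500 J.
Q = ΔU = -26500 J.
Net over both steps: W = 56600 J, Q = 115000 J, ΔU = 58400 J.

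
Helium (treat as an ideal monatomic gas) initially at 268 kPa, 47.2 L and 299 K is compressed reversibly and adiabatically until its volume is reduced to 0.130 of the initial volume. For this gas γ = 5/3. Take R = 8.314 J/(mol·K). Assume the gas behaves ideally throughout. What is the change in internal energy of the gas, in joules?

55000 J

n = P₁V₁/(RT₁) = 268×47.2/(8.314×299) = 5.09 mol.
Adiabatic: TV^(γ−1) = const ⇒ T₂ = 299×(7.69)^0.667 = 1170 K; PV^γ = const ⇒ P₂ = 8030 kPa.
For an ideal gas ΔU = nCvΔT with Cv = (3/2)R = 12.5 J/(mol·K).
ΔU = 5.09×12.5×(1170−299) = 55000 J.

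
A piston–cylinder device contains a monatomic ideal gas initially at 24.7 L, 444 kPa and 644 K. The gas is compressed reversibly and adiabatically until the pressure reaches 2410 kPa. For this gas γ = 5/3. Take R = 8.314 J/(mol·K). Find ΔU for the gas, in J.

n = P₁V₁/(RT₁) = 444×24.7/(8.314×644) = 2.05 mol.
Adiabatic: T₂/T₁ = (P₂/P₁)^((γ−1)/γ) ⇒ T₂ = 644×(5.43)^0.400 = 1270 K; V₂ = 8.95 L.
For an ideal gas ΔU = nCvΔT with Cv = (3/2)R = 12.5 J/(mol·K).
ΔU = 2.05×12.5×(1270−644) = 15900 J.

15900 J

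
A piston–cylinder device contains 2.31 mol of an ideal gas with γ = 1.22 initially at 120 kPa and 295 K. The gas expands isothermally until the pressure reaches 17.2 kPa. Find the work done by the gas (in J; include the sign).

V₁ = nRT₁/P₁ = 2.31×8.314×295/120 = 47.2 L.
Isothermal: T stays 295 K; PV = const ⇒ V₂ = 329 L, P₂ = 17.2 kPa.
W = nRT ln(V₂/V₁) = 2.31×8.314×295×ln(6.98) = 11000 J.

11000 J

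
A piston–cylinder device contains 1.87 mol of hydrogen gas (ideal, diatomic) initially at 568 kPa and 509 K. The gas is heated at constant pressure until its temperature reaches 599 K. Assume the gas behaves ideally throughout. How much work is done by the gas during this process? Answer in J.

V₁ = nRT₁/P₁ = 1.87×8.314×509/568 = 13.9 L.
Isobaric: P stays 568 kPa; V/T = const ⇒ T₂ = 599 K, V₂ = 16.4 L.
W = PΔV = 568×(16.4−13.9) kPa·L = 1400 J.

1400 J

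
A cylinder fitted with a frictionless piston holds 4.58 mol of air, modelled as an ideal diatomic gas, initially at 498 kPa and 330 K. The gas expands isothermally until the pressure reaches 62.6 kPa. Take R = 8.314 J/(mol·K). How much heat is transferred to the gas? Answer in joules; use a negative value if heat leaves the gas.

V₁ = nRT₁/P₁ = 4.58×8.314×330/498 = 25.2 L.
Isothermal: T stays 330 K; PV = const ⇒ V₂ = 201 L, P₂ = 62.6 kPa.
ΔU = 0 (ideal gas, T constant).
W = nRT ln(V₂/V₁) = 4.58×8.314×330×ln(7.96) = 26100 J.
Q = ΔU + W = 26100 J.

26100 J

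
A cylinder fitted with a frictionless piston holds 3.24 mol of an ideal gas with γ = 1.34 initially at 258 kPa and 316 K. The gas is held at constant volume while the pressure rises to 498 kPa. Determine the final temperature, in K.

610 K

V₁ = nRT₁/P₁ = 3.24×8.314×316/258 = 33.0 L.
Isochoric: V stays 33.0 L; P/T = const ⇒ T₂ = 610 K, P₂ = 498 kPa.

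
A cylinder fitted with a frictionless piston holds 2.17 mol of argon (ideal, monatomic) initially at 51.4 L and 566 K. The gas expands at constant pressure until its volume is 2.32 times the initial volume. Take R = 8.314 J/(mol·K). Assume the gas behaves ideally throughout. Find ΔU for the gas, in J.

20200 J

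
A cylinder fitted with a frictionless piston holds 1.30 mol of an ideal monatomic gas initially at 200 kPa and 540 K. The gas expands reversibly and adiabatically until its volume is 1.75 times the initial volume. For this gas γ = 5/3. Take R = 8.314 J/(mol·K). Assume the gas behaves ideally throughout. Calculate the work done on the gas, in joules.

V₁ = nRT₁/P₁ = 1.30×8.314×540/200 = 29.2 L.
Adiabatic: TV^(γ−1) = const ⇒ T₂ = 540×(0.571)^0.667 = 372 K; PV^γ = const ⇒ P₂ = 78.7 kPa.
ΔU = nCvΔT = 1.30×12.5×(372−540) = -2730 J.
Q = 0 for an adiabatic process, so W = −ΔU = 2730 J.
Work done on the gas = −W_by = -2730 J.

-2730 J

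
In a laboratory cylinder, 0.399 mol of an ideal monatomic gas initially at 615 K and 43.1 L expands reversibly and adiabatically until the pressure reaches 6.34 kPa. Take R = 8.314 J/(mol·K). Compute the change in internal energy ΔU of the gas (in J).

-1690 J

P₁ = nRT₁/V₁ = 0.399×8.314×615/43.1 = 47.3 kPa.
Adiabatic: T₂/T₁ = (P₂/P₁)^((γ−1)/γ) ⇒ T₂ = 615×(0.134)^0.400 = 275 K; V₂ = 144 L.
For an ideal gas ΔU = nCvΔT with Cv = (3/2)R = 12.5 J/(mol·K).
ΔU = 0.399×12.5×(275−615) = -1690 J.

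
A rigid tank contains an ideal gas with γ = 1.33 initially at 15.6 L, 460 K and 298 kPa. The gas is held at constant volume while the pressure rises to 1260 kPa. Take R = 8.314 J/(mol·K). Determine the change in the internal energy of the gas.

n = P₁V₁/(RT₁) = 298×15.6/(8.314×460) = 1.22 mol.
Isochoric: V stays 15.6 L; P/T = const ⇒ T₂ = 1940 K, P₂ = 1260 kPa.
For an ideal gas ΔU = nCvΔT with Cv = R/(γ−1) = 25.2 J/(mol·K).
ΔU = 1.22×25.2×(1940−460) = 45500 J.

45500 J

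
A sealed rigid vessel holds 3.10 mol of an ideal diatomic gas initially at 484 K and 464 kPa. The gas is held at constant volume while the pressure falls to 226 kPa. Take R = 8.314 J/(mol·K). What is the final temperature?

V₁ = nRT₁/P₁ = 3.10×8.314×484/464 = 26.9 L.
Isochoric: V stays 26.9 L; P/T = const ⇒ T₂ = 236 K, P₂ = 226 kPa.

236 K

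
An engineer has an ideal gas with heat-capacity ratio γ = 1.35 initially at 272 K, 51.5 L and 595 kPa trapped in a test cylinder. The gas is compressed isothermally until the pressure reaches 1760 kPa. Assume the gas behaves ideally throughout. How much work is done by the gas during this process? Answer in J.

n = P₁V₁/(RT₁) = 595×51.5/(8.314×272) = 13.6 mol.
Isothermal: T stays 272 K; PV = const ⇒ V₂ = 17.4 L, P₂ = 1760 kPa.
W = nRT ln(V₂/V₁) = 13.6×8.314×272×ln(0.338) = -33200 J.

-33200 J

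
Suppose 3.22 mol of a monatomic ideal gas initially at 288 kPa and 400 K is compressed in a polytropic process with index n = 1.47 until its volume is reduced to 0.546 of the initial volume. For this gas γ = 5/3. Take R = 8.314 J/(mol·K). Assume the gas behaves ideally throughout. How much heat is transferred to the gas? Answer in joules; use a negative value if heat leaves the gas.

-2210 J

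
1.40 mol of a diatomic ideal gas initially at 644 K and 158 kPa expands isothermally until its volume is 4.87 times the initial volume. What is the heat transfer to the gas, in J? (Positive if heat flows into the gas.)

11900 J

V₁ = nRT₁/P₁ = 1.40×8.314×644/158 = 47.4 L.
Isothermal: T stays 644 K; PV = const ⇒ V₂ = 231 L, P₂ = 32.4 kPa.
ΔU = 0 (ideal gas, T constant).
W = nRT ln(V₂/V₁) = 1.40×8.314×644×ln(4.87) = 11900 J.
Q = ΔU + W = 11900 J.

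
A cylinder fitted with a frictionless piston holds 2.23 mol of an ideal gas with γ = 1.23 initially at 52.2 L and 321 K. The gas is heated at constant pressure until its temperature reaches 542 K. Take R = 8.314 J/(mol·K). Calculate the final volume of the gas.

88.1 L

P₁ = nRT₁/V₁ = 2.23×8.314×321/52.2 = 114 kPa.
Isobaric: P stays 114 kPa; V/T = const ⇒ T₂ = 542 K, V₂ = 88.1 L.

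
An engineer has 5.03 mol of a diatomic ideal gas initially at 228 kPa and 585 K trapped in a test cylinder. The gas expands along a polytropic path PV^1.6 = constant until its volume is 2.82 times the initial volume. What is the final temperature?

314 K

V₁ = nRT₁/P₁ = 5.03×8.314×585/228 = 107 L.
Polytropic n=1.6: T₂ = T₁(V₁/V₂)^(n−1) = 585×(0.355)^0.60 = 314 K; P₂ = P₁(V₁/V₂)^n = 43.4 kPa.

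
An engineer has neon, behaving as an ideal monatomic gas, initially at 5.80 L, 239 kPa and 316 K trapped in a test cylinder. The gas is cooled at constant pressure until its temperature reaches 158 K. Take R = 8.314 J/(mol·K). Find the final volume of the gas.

Isobaric: P stays 239 kPa; V/T = const ⇒ T₂ = 158 K, V₂ = 2.90 L.

2.90 L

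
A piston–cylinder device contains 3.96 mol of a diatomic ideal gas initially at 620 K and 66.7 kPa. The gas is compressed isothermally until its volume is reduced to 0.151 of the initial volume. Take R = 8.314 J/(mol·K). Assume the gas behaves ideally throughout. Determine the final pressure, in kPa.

442 kPa

V₁ = nRT₁/P₁ = 3.96×8.314×620/66.7 = 306 L.
Isothermal: T stays 620 K; PV = const ⇒ V₂ = 46.2 L, P₂ = 442 kPa.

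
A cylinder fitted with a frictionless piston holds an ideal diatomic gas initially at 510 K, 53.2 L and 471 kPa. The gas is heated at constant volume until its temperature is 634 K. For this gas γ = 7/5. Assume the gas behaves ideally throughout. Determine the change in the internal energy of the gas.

n = P₁V₁/(RT₁) = 471×53.2/(8.314×510) = 5.91 mol.
Isochoric: V stays 53.2 L; P/T = const ⇒ T₂ = 634 K, P₂ = 586 kPa.
For an ideal gas ΔU = nCvΔT with Cv = (5/2)R = 20.8 J/(mol·K).
ΔU = 5.91×20.8×(634−510) = 15200 J.

15200 J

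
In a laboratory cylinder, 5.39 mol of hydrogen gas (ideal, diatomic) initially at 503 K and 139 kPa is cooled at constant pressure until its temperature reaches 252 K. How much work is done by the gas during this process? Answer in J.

V₁ = nRT₁/P₁ = 5.39×8.314×503/139 = 162 L.
Isobaric: P stays 139 kPa; V/T = const ⇒ T₂ = 252 K, V₂ = 81.2 L.
W = PΔV = 139×(81.2−162) kPa·L = -11200 J.

-11200 J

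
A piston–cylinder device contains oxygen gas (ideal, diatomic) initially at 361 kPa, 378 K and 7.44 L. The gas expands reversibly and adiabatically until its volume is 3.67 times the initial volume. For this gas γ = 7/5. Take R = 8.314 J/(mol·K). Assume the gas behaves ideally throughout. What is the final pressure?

58.5 kPa

Adiabatic: TV^(γ−1) = const ⇒ T₂ = 378×(0.272)^0.400 = 225 K; PV^γ = const ⇒ P₂ = 58.5 kPa.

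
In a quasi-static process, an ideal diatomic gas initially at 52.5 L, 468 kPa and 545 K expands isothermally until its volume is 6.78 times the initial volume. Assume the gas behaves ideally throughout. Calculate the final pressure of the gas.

Isothermal: T stays 545 K; PV = const ⇒ V₂ = 356 L, P₂ = 69.0 kPa.

69.0 kPa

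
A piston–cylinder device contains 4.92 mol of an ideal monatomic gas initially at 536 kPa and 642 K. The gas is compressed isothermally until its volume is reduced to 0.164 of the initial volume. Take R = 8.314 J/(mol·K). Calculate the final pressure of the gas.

V₁ = nRT₁/P₁ = 4.92×8.314×642/536 = 49.0 L.
Isothermal: T stays 642 K; PV = const ⇒ V₂ = 8.04 L, P₂ = 3270 kPa.

3270 kPa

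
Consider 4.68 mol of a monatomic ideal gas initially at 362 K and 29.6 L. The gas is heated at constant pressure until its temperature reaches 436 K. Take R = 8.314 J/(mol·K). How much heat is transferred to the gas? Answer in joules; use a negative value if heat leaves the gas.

7200 J

P₁ = nRT₁/V₁ = 4.68×8.314×362/29.6 = 476 kPa.
Isobaric: P stays 476 kPa; V/T = const ⇒ T₂ = 436 K, V₂ = 35.7 L.
W = PΔV = 476×(35.7−29.6) kPa·L = 2880 J.
ΔU = nCvΔT = 4.68×12.5×(436−362) = 4320 J.
Q = ΔU + W = nCpΔT = 7200 J.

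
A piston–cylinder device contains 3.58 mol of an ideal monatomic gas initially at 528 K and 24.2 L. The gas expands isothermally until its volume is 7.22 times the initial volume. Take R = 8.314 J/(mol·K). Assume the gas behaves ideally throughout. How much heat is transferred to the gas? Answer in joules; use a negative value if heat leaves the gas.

31100 J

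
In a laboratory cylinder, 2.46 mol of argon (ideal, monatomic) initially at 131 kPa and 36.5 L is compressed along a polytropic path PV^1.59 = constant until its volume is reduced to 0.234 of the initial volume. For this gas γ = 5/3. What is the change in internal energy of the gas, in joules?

9730 J

T₁ = P₁V₁/(nR) = 131×36.5/(2.46×8.314) = 234 K.
Polytropic n=1.59: T₂ = T₁(V₁/V₂)^(n−1) = 234×(4.27)^0.59 = 551 K; P₂ = P₁(V₁/V₂)^n = 1320 kPa.
For an ideal gas ΔU = nCvΔT with Cv = (3/2)R = 12.5 J/(mol·K).
ΔU = 2.46×12.5×(551−234) = 9730 J.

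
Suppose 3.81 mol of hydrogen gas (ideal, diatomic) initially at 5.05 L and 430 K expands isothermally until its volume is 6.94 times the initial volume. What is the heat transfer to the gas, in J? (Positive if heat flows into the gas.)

26400 J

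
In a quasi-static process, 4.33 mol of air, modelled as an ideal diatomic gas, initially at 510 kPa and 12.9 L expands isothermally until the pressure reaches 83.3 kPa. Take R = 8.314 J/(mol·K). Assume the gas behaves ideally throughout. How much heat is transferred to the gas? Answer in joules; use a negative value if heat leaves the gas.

11900 J

T₁ = P₁V₁/(nR) = 510×12.9/(4.33×8.314) = 183 K.
Isothermal: T stays 183 K; PV = const ⇒ V₂ = 79.0 L, P₂ = 83.3 kPa.
ΔU = 0 (ideal gas, T constant).
W = nRT ln(V₂/V₁) = 4.33×8.314×183×ln(6.12) = 11900 J.
Q = ΔU + W = 11900 J.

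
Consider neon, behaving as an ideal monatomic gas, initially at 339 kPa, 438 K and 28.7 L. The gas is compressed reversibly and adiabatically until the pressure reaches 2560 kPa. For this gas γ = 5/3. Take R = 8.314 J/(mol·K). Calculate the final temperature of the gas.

983 K

Adiabatic: T₂/T₁ = (P₂/P₁)^((γ−1)/γ) ⇒ T₂ = 438×(7.55)^0.400 = 983 K; V₂ = 8.53 L.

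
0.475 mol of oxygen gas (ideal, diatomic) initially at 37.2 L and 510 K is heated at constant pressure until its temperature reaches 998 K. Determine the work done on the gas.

P₁ = nRT₁/V₁ = 0.475×8.314×510/37.2 = 54.1 kPa.
Isobaric: P stays 54.1 kPa; V/T = const ⇒ T₂ = 998 K, V₂ = 72.8 L.
W = PΔV = 54.1×(72.8−37.2) kPa·L = 1930 J.
Work done on the gas = −W_by = -1930 J.

-1930 J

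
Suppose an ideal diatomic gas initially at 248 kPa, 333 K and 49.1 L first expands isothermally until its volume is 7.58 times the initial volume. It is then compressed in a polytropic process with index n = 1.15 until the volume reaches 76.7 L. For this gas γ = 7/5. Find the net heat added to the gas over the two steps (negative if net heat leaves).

11100 J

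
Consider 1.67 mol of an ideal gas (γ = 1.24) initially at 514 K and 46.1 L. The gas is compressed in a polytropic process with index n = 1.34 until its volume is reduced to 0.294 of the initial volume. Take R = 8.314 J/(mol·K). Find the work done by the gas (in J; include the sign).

-10800 J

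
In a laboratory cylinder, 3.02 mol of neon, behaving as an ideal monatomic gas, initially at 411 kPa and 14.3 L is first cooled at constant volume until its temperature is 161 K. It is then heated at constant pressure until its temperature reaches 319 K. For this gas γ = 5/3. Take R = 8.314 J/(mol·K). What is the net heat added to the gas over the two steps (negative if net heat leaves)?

7170 J

T₁ = P₁V₁/(nR) = 411×14.3/(3.02×8.314) = 234 K.
Step 1 — Isochoric: V stays 14.3 L; P/T = const ⇒ T₂ = 161 K, P₂ = 283 kPa.
W = 0 (no volume change).
ΔU = nCvΔT = 3.02×12.5×(161−234) = -2750 J.
Q = ΔU = -2750 J.
State after step 1: P = 283 kPa, V = 14.3 L, T = 161 K.
Step 2 — Isobaric: P stays 283 kPa; V/T = const ⇒ T₂ = 319 K, V₂ = 28.3 L.
W = PΔV = 283×(28.3−14.3) kPa·L = 3970 J.
ΔU = nCvΔT = 3.02×12.5×(319−161) = 5950 J.
Q = ΔU + W = nCpΔT = 9920 J.
Net over both steps: W = 3970 J, Q = 7170 J, ΔU = 3200 J.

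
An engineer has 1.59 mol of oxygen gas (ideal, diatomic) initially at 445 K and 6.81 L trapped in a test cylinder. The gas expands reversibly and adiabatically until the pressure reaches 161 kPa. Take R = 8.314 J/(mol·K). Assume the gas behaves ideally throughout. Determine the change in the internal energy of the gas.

P₁ = nRT₁/V₁ = 1.59×8.314×445/6.81 = 864 kPa.
Adiabatic: T₂/T₁ = (P₂/P₁)^((γ−1)/γ) ⇒ T₂ = 445×(0.186)^0.286 = 275 K; V₂ = 22.6 L.
For an ideal gas ΔU = nCvΔT with Cv = (5/2)R = 20.8 J/(mol·K).
ΔU = 1.59×20.8×(275−445) = -5610 J.

-5610 J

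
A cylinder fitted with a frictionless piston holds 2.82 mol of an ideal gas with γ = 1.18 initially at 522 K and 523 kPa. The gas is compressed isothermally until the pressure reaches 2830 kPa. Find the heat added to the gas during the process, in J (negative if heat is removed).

-20700 J

V₁ = nRT₁/P₁ = 2.82×8.314×522/523 = 23.4 L.
Isothermal: T stays 522 K; PV = const ⇒ V₂ = 4.32 L, P₂ = 2830 kPa.
ΔU = 0 (ideal gas, T constant).
W = nRT ln(V₂/V₁) = 2.82×8.314×522×ln(0.185) = -20700 J.
Q = ΔU + W = -20700 J.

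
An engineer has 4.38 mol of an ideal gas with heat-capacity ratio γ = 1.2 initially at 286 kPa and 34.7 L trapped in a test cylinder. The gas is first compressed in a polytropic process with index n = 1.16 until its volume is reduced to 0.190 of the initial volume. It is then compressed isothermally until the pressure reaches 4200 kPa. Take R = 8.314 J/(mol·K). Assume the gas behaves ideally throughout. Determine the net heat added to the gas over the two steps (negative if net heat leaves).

-13600 J

T₁ = P₁V₁/(nR) = 286×34.7/(4.38×8.314) = 273 K.
Step 1 — Polytropic n=1.16: T₂ = T₁(V₁/V₂)^(n−1) = 273×(5.26)^0.16 = 355 K; P₂ = P₁(V₁/V₂)^n = 1960 kPa.
W = (P₁V₁−P₂V₂)/(n−1) = (286×34.7−1960×6.59)/0.16 = -18900 J.
ΔU = nCvΔT = 4.38×41.6×(355−273) = 15100 J.
Q = ΔU + W = -3780 J.
State after step 1: P = 1960 kPa, V = 6.59 L, T = 355 K.
Step 2 — Isothermal: T stays 355 K; PV = const ⇒ V₂ = 3.08 L, P₂ = 4200 kPa.
ΔU = 0 (ideal gas, T constant).
W = nRT ln(V₂/V₁) = 4.38×8.314×355×ln(0.467) = -9840 J.
Q = ΔU + W = -9840 J.
Net over both steps: W = -28700 J, Q = -13600 J, ΔU = 15100 J.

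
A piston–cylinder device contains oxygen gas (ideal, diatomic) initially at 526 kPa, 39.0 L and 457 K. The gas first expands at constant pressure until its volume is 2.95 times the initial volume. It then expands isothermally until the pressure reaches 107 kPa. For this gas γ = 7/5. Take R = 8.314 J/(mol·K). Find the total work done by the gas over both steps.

n = P₁V₁/(RT₁) = 526×39.0/(8.314×457) = 5.40 mol.
Step 1 — Isobaric: P stays 526 kPa; V/T = const ⇒ T₂ = 1350 K, V₂ = 115 L.
W = PΔV = 526×(115−39.0) kPa·L = 40000 J.
ΔU = nCvΔT = 5.40×20.8×(1350−457) = 100000 J.
Q = ΔU + W = nCpΔT = 140000 J.
State after step 1: P = 526 kPa, V = 115 L, T = 1350 K.
Step 2 — Isothermal: T stays 1350 K; PV = const ⇒ V₂ = 566 L, P₂ = 107 kPa.
ΔU = 0 (ideal gas, T constant).
W = nRT ln(V₂/V₁) = 5.40×8.314×1350×ln(4.92) = 96400 J.
Q = ΔU + W = 96400 J.
Net over both steps: W = 136000 J, Q = 236000 J, ΔU = 100000 J.

136000 J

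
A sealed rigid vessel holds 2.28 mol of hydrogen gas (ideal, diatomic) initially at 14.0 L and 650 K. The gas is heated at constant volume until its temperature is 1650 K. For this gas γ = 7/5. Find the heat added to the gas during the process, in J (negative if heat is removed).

P₁ = nRT₁/V₁ = 2.28×8.314×650/14.0 = 880 kPa.
Isochoric: V stays 14.0 L; P/T = const ⇒ T₂ = 1650 K, P₂ = 2230 kPa.
W = 0 (no volume change).
ΔU = nCvΔT = 2.28×20.8×(1650−650) = 47400 J.
Q = ΔU = 47400 J.

47400 J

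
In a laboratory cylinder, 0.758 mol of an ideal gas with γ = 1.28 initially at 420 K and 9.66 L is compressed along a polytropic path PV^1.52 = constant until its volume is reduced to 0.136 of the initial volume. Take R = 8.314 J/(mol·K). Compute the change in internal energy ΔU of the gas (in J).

P₁ = nRT₁/V₁ = 0.758×8.314×420/9.66 = 274 kPa.
Polytropic n=1.52: T₂ = T₁(V₁/V₂)^(n−1) = 420×(7.35)^0.52 = 1190 K; P₂ = P₁(V₁/V₂)^n = 5690 kPa.
For an ideal gas ΔU = nCvΔT with Cv = R/(γ−1) = 29.7 J/(mol·K).
ΔU = 0.758×29.7×(1190−420) = 17200 J.

17200 J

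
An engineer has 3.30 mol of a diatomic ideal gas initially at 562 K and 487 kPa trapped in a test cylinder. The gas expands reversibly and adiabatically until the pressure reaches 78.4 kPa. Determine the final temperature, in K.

334 K

V₁ = nRT₁/P₁ = 3.30×8.314×562/487 = 31.7 L.
Adiabatic: T₂/T₁ = (P₂/P₁)^((γ−1)/γ) ⇒ T₂ = 562×(0.161)^0.286 = 334 K; V₂ = 117 L.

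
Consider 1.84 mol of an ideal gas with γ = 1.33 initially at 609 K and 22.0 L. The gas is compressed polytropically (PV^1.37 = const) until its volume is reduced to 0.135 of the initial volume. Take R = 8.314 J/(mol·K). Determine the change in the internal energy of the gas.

P₁ = nRT₁/V₁ = 1.84×8.314×609/22.0 = 423 kPa.
Polytropic n=1.37: T₂ = T₁(V₁/V₂)^(n−1) = 609×(7.41)^0.37 = 1280 K; P₂ = P₁(V₁/V₂)^n = 6580 kPa.
For an ideal gas ΔU = nCvΔT with Cv = R/(γ−1) = 25.2 J/(mol·K).
ΔU = 1.84×25.2×(1280−609) = 31000 J.

31000 J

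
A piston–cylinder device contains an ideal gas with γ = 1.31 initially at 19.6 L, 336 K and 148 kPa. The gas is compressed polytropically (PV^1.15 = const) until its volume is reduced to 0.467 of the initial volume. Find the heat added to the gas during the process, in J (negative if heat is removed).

-1210 J

n = P₁V₁/(RT₁) = 148×19.6/(8.314×336) = 1.04 mol.
Polytropic n=1.15: T₂ = T₁(V₁/V₂)^(n−1) = 336×(2.14)^0.15 = 377 K; P₂ = P₁(V₁/V₂)^n = 355 kPa.
W = (P₁V₁−P₂V₂)/(n−1) = (148×19.6−355×9.15)/0.15 = -2340 J.
ΔU = nCvΔT = 1.04×26.8×(377−336) = 1130 J.
Q = ΔU + W = -1210 J.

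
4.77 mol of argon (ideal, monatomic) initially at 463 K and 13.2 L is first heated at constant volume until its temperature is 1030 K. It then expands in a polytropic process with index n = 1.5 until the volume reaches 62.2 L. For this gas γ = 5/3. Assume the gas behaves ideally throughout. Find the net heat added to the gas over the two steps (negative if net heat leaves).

P₁ = nRT₁/V₁ = 4.77×8.314×463/13.2 = 1390 kPa.
Step 1 — Isochoric: V stays 13.2 L; P/T = const ⇒ T₂ = 1030 K, P₂ = 3090 kPa.
W = 0 (no volume change).
ΔU = nCvΔT = 4.77×12.5×(1030−463) = 33700 J.
Q = ΔU = 33700 J.
State after step 1: P = 3090 kPa, V = 13.2 L, T = 1030 K.
Step 2 — Polytropic n=1.5: T₂ = T₁(V₁/V₂)^(n−1) = 1030×(0.212)^0.50 = 474 K; P₂ = P₁(V₁/V₂)^n = 303 kPa.
W = (P₁V₁−P₂V₂)/(n−1) = (3090×13.2−303×62.2)/0.50 = 44100 J.
ΔU = nCvΔT = 4.77×12.5×(474−1030) = -33000 J.
Q = ΔU + W = 11000 J.
Net over both steps: W = 44100 J, Q = 44700 J, ΔU = 684 J.

44700 J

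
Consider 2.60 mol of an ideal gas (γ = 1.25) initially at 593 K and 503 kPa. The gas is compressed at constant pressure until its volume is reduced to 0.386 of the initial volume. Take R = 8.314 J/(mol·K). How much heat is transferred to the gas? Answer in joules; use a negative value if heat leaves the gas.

-39400 J

V₁ = nRT₁/P₁ = 2.60×8.314×593/503 = 25.5 L.
Isobaric: P stays 503 kPa; V/T = const ⇒ T₂ = 229 K, V₂ = 9.84 L.
W = PΔV = 503×(9.84−25.5) kPa·L = -7870 J.
ΔU = nCvΔT = 2.60×33.3×(229−593) = -31500 J.
Q = ΔU + W = nCpΔT = -39400 J.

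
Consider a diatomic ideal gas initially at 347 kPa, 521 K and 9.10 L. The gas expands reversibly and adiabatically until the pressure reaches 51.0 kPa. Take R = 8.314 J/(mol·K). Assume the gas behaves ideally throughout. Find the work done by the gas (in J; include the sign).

n = P₁V₁/(RT₁) = 347×9.10/(8.314×521) = 0.729 mol.
Adiabatic: T₂/T₁ = (P₂/P₁)^((γ−1)/γ) ⇒ T₂ = 521×(0.147)^0.286 = 301 K; V₂ = 35.8 L.
ΔU = nCvΔT = 0.729×20.8×(301−521) = -3330 J.
Q = 0 for an adiabatic process, so W = −ΔU = 3330 J.

3330 J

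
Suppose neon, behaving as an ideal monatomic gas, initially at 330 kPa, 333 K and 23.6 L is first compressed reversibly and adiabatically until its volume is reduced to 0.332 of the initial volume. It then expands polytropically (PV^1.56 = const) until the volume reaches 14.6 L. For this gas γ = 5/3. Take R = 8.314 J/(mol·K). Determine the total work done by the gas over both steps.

-4150 J

n = P₁V₁/(RT₁) = 330×23.6/(8.314×333) = 2.81 mol.
Step 1 — Adiabatic: TV^(γ−1) = const ⇒ T₂ = 333×(3.01)^0.667 = 695 K; PV^γ = const ⇒ P₂ = 2070 kPa.
ΔU = nCvΔT = 2.81×12.5×(695−333) = 12700 J.
Q = 0 for an adiabatic process, so W = −ΔU = -12700 J.
State after step 1: P = 2070 kPa, V = 7.84 L, T = 695 K.
Step 2 — Polytropic n=1.56: T₂ = T₁(V₁/V₂)^(n−1) = 695×(0.537)^0.56 = 490 K; P₂ = P₁(V₁/V₂)^n = 785 kPa.
W = (P₁V₁−P₂V₂)/(n−1) = (2070×7.84−785×14.6)/0.56 = 8540 J.
ΔU = nCvΔT = 2.81×12.5×(490−695) = -7170 J.
Q = ΔU + W = 1370 J.
Net over both steps: W = -4150 J, Q = 1370 J, ΔU = 5510 J.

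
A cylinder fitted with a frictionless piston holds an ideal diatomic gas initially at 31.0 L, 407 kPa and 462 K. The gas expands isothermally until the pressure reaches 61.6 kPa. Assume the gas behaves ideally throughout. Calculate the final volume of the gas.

205 L

Isothermal: T stays 462 K; PV = const ⇒ V₂ = 205 L, P₂ = 61.6 kPa.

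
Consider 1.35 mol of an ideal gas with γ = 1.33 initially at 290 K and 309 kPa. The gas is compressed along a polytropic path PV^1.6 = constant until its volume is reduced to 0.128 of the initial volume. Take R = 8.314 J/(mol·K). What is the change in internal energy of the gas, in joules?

24000 J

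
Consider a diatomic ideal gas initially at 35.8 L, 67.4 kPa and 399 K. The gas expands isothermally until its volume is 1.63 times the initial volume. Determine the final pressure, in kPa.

Isothermal: T stays 399 K; PV = const ⇒ V₂ = 58.4 L, P₂ = 41.3 kPa.

41.3 kPa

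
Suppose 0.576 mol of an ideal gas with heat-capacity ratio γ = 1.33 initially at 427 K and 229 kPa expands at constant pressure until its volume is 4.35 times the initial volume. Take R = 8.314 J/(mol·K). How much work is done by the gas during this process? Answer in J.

V₁ = nRT₁/P₁ = 0.576×8.314×427/229 = 8.93 L.
Isobaric: P stays 229 kPa; V/T = const ⇒ T₂ = 1860 K, V₂ = 38.8 L.
W = PΔV = 229×(38.8−8.93) kPa·L = 6850 J.

6850 J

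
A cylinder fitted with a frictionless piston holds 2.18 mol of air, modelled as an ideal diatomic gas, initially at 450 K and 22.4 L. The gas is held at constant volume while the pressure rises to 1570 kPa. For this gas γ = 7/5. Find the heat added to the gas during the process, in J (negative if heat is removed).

P₁ = nRT₁/V₁ = 2.18×8.314×450/22.4 = 364 kPa.
Isochoric: V stays 22.4 L; P/T = const ⇒ T₂ = 1940 K, P₂ = 1570 kPa.
W = 0 (no volume change).
ΔU = nCvΔT = 2.18×20.8×(1940−450) = 67500 J.
Q = ΔU = 67500 J.

67500 J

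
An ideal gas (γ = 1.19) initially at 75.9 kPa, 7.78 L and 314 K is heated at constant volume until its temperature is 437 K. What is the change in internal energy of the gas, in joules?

1220 J

n = P₁V₁/(RT₁) = 75.9×7.78/(8.314×314) = 0.226 mol.
Isochoric: V stays 7.78 L; P/T = const ⇒ T₂ = 437 K, P₂ = 106 kPa.
For an ideal gas ΔU = nCvΔT with Cv = R/(γ−1) = 43.8 J/(mol·K).
ΔU = 0.226×43.8×(437−314) = 1220 J.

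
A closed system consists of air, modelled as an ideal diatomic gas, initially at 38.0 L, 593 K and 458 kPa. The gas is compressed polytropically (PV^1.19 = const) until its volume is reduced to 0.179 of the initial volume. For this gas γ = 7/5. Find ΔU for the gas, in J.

16800 J

n = P₁V₁/(RT₁) = 458×38.0/(8.314×593) = 3.53 mol.
Polytropic n=1.19: T₂ = T₁(V₁/V₂)^(n−1) = 593×(5.59)^0.19 = 822 K; P₂ = P₁(V₁/V₂)^n = 3550 kPa.
For an ideal gas ΔU = nCvΔT with Cv = (5/2)R = 20.8 J/(mol·K).
ΔU = 3.53×20.8×(822−593) = 16800 J.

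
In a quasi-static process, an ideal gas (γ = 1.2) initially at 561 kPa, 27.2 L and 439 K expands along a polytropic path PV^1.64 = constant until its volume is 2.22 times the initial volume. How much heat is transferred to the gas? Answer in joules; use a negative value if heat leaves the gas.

-21000 J

n = P₁V₁/(RT₁) = 561×27.2/(8.314×439) = 4.18 mol.
Polytropic n=1.64: T₂ = T₁(V₁/V₂)^(n−1) = 439×(0.450)^0.64 = 264 K; P₂ = P₁(V₁/V₂)^n = 152 kPa.
W = (P₁V₁−P₂V₂)/(n−1) = (561×27.2−152×60.4)/0.64 = 9530 J.
ΔU = nCvΔT = 4.18×41.6×(264−439) = -30500 J.
Q = ΔU + W = -21000 J.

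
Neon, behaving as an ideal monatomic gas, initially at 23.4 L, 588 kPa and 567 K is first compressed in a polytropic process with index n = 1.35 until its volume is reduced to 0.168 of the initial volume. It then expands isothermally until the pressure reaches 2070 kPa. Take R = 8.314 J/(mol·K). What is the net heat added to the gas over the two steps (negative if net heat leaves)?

n = P₁V₁/(RT₁) = 588×23.4/(8.314×567) = 2.92 mol.
Step 1 — Polytropic n=1.35: T₂ = T₁(V₁/V₂)^(n−1) = 567×(5.95)^0.35 = 1060 K; P₂ = P₁(V₁/V₂)^n = 6530 kPa.
W = (P₁V₁−P₂V₂)/(n−1) = (588×23.4−6530×3.93)/0.35 = -34100 J.
ΔU = nCvΔT = 2.92×12.5×(1060−567) = 17900 J.
Q = ΔU + W = -16200 J.
State after step 1: P = 6530 kPa, V = 3.93 L, T = 1060 K.
Step 2 — Isothermal: T stays 1060 K; PV = const ⇒ V₂ = 12.4 L, P₂ = 2070 kPa.
ΔU = 0 (ideal gas, T constant).
W = nRT ln(V₂/V₁) = 2.92×8.314×1060×ln(3.16) = 29500 J.
Q = ΔU + W = 29500 J.
Net over both steps: W = -4550 J, Q = 13300 J, ΔU = 17900 J.

13300 J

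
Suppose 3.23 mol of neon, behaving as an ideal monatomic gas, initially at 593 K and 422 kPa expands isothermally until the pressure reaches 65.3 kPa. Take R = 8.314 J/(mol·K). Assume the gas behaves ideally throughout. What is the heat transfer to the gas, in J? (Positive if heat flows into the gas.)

V₁ = nRT₁/P₁ = 3.23×8.314×593/422 = 37.7 L.
Isothermal: T stays 593 K; PV = const ⇒ V₂ = 244 L, P₂ = 65.3 kPa.
ΔU = 0 (ideal gas, T constant).
W = nRT ln(V₂/V₁) = 3.23×8.314×593×ln(6.46) = 29700 J.
Q = ΔU + W = 29700 J.

29700 J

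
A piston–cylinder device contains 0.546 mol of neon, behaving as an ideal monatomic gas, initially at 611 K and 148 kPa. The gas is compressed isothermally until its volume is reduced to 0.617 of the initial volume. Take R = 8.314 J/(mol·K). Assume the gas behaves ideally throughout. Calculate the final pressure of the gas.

240 kPa

V₁ = nRT₁/P₁ = 0.546×8.314×611/148 = 18.7 L.
Isothermal: T stays 611 K; PV = const ⇒ V₂ = 11.6 L, P₂ = 240 kPa.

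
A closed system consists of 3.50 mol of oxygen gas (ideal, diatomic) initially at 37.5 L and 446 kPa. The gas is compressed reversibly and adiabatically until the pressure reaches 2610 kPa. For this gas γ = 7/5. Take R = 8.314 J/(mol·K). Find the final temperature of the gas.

T₁ = P₁V₁/(nR) = 446×37.5/(3.50×8.314) = 575 K.
Adiabatic: T₂/T₁ = (P₂/P₁)^((γ−1)/γ) ⇒ T₂ = 575×(5.85)^0.286 = 952 K; V₂ = 10.6 L.

952 K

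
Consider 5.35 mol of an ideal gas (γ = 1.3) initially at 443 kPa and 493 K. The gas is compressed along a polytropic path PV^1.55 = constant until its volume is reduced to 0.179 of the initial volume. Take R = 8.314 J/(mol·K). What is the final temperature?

V₁ = nRT₁/P₁ = 5.35×8.314×493/443 = 49.5 L.
Polytropic n=1.55: T₂ = T₁(V₁/V₂)^(n−1) = 493×(5.59)^0.55 = 1270 K; P₂ = P₁(V₁/V₂)^n = 6380 kPa.

1270 K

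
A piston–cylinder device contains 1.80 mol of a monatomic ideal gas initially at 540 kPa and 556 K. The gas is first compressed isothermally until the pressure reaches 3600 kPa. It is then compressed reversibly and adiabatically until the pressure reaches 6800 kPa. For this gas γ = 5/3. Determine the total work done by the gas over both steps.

V₁ = nRT₁/P₁ = 1.80×8.314×556/540 = 15.4 L.
Step 1 — Isothermal: T stays 556 K; PV = const ⇒ V₂ = 2.31 L, P₂ = 3600 kPa.
ΔU = 0 (ideal gas, T constant).
W = nRT ln(V₂/V₁) = 1.80×8.314×556×ln(0.150) = -15800 J.
Q = ΔU + W = -15800 J.
State after step 1: P = 3600 kPa, V = 2.31 L, T = 556 K.
Step 2 — Adiabatic: T₂/T₁ = (P₂/P₁)^((γ−1)/γ) ⇒ T₂ = 556×(1.89)^0.400 = 717 K; V₂ = 1.58 L.
ΔU = nCvΔT = 1.80×12.5×(717−556) = 3620 J.
Q = 0 for an adiabatic process, so W = −ΔU = -3620 J.
Net over both steps: W = -19400 J, Q = -15800 J, ΔU = 3620 J.

-19400 J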